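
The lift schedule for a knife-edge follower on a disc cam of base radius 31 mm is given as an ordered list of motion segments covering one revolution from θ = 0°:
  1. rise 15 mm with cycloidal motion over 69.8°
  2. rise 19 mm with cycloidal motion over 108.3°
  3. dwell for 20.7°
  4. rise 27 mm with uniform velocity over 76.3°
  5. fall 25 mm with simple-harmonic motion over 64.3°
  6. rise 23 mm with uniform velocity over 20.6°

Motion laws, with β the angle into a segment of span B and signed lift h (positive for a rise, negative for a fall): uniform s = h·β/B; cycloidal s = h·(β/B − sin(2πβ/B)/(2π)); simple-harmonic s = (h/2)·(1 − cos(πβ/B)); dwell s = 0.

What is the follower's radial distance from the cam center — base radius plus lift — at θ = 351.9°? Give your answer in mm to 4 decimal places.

seg 1 [0°–69.8°] cycloidal, h=15: full span → s += 15 → s = 15.0000
seg 2 [69.8°–178.1°] cycloidal, h=19: full span → s += 19 → s = 34.0000
seg 3 [178.1°–198.8°] dwell: s stays 34.0000
seg 4 [198.8°–275.1°] uniform, h=27: full span → s += 27 → s = 61.0000
seg 5 [275.1°–339.4°] simple-harmonic, h=-25: full span → s += -25 → s = 36.0000
seg 6 [339.4°–360°] uniform, h=23: θ=351.9° here. β=12.5, B=20.6. 23·12.5/20.6 = 13.9563 → s = 49.9563
radial distance = base radius + s = 31 + 49.9563 = 80.9563

80.9563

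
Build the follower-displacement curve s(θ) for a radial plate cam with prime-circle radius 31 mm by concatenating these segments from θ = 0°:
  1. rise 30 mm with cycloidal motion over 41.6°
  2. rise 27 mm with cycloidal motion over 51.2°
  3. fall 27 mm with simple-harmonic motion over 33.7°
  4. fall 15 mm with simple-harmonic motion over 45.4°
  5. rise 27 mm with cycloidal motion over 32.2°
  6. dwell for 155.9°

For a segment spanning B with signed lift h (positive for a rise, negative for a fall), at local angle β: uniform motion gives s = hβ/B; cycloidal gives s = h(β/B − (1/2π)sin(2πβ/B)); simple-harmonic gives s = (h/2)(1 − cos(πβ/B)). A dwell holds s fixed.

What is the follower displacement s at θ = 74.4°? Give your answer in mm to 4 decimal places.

seg 1 [0°–41.6°] cycloidal, h=30: full span → s += 30 → s = 30.0000
seg 2 [41.6°–92.8°] cycloidal, h=27: θ=74.4° here. β=32.8, B=51.2. 27·(0.6406 − sin(2π·0.6406)/(2π)) = 20.6186 → s = 50.6186

50.6186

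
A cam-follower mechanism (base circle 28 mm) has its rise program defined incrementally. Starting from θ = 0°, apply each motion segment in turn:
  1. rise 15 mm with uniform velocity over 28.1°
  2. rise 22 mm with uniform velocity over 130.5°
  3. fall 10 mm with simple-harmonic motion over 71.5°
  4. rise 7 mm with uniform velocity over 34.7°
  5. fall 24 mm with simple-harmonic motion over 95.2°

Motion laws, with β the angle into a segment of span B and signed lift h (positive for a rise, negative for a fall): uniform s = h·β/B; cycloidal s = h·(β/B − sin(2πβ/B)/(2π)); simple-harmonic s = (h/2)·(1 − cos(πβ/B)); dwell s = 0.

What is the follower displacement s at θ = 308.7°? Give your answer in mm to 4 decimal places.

seg 1 [0°–28.1°] uniform, h=15: full span → s += 15 → s = 15.0000
seg 2 [28.1°–158.6°] uniform, h=22: full span → s += 22 → s = 37.0000
seg 3 [158.6°–230.1°] simple-harmonic, h=-10: full span → s += -10 → s = 27.0000
seg 4 [230.1°–264.8°] uniform, h=7: full span → s += 7 → s = 34.0000
seg 5 [264.8°–360°] simple-harmonic, h=-24: θ=308.7° here. β=43.9, B=95.2. -24/2·(1 − cos(π·0.4611)) = -10.5384 → s = 23.4616

23.4616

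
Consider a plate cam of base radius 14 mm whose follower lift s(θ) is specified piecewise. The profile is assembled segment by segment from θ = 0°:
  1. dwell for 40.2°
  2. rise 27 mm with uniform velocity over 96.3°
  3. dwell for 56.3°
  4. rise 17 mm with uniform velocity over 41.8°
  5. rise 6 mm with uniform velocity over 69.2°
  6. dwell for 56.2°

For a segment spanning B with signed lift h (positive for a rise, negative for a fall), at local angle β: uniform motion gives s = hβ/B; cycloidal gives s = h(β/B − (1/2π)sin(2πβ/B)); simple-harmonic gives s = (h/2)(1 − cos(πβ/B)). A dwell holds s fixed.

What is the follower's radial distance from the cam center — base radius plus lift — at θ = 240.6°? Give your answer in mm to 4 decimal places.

seg 1 [0°–40.2°] dwell: s stays 0.0000
seg 2 [40.2°–136.5°] uniform, h=27: full span → s += 27 → s = 27.0000
seg 3 [136.5°–192.8°] dwell: s stays 27.0000
seg 4 [192.8°–234.6°] uniform, h=17: full span → s += 17 → s = 44.0000
seg 5 [234.6°–303.8°] uniform, h=6: θ=240.6° here. β=6, B=69.2. 6·6/69.2 = 0.5202 → s = 44.5202
radial distance = base radius + s = 14 + 44.5202 = 58.5202

58.5202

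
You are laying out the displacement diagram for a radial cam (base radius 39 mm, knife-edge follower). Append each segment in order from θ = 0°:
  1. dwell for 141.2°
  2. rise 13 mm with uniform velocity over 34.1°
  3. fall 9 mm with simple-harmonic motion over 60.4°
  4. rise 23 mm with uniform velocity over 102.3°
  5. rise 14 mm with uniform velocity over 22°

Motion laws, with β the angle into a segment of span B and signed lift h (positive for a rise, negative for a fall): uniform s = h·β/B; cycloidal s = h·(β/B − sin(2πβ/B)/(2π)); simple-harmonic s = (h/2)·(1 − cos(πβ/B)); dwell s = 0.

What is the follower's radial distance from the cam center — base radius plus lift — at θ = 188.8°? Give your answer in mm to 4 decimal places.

seg 1 [0°–141.2°] dwell: s stays 0.0000
seg 2 [141.2°–175.3°] uniform, h=13: full span → s += 13 → s = 13.0000
seg 3 [175.3°–235.7°] simple-harmonic, h=-9: θ=188.8° here. β=13.5, B=60.4. -9/2·(1 − cos(π·0.2235)) = -1.0645 → s = 11.9355
radial distance = base radius + s = 39 + 11.9355 = 50.9355

50.9355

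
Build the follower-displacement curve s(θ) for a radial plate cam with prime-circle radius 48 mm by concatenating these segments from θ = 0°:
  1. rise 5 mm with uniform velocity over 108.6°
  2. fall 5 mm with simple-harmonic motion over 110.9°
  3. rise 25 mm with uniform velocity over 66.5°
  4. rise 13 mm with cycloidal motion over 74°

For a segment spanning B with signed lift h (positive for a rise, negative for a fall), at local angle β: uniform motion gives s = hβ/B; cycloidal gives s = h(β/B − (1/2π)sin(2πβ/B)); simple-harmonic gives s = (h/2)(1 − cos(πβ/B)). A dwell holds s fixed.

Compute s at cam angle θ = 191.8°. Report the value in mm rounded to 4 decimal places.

seg 1 [0°–108.6°] uniform, h=5: full span → s += 5 → s = 5.0000
seg 2 [108.6°–219.5°] simple-harmonic, h=-5: θ=191.8° here. β=83.2, B=110.9. -5/2·(1 − cos(π·0.7502)) = -4.2690 → s = 0.7310

0.7310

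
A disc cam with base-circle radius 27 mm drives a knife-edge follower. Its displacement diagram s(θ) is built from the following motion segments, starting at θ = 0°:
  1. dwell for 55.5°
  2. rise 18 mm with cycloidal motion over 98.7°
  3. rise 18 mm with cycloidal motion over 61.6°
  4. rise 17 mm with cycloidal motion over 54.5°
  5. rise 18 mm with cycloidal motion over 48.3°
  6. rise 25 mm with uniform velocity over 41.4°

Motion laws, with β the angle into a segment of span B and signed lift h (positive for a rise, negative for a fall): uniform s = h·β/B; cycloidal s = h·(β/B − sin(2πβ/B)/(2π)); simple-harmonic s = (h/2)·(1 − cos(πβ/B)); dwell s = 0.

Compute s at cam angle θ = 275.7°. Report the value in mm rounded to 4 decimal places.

seg 1 [0°–55.5°] dwell: s stays 0.0000
seg 2 [55.5°–154.2°] cycloidal, h=18: full span → s += 18 → s = 18.0000
seg 3 [154.2°–215.8°] cycloidal, h=18: full span → s += 18 → s = 36.0000
seg 4 [215.8°–270.3°] cycloidal, h=17: full span → s += 17 → s = 53.0000
seg 5 [270.3°–318.6°] cycloidal, h=18: θ=275.7° here. β=5.4, B=48.3. 18·(0.1118 − sin(2π·0.1118)/(2π)) = 0.1615 → s = 53.1615

53.1615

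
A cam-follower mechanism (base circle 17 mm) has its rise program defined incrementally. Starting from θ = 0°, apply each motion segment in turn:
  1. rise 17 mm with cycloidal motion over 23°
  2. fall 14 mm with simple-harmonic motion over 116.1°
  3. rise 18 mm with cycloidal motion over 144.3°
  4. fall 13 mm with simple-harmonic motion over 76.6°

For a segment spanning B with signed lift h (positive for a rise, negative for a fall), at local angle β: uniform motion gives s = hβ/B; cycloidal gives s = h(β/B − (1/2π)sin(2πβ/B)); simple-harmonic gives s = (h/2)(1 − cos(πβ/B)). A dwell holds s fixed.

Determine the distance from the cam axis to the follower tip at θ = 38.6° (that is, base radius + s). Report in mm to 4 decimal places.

seg 1 [0°–23°] cycloidal, h=17: full span → s += 17 → s = 17.0000
seg 2 [23°–139.1°] simple-harmonic, h=-14: θ=38.6° here. β=15.6, B=116.1. -14/2·(1 − cos(π·0.1344)) = -0.6145 → s = 16.3855
radial distance = base radius + s = 17 + 16.3855 = 33.3855

33.3855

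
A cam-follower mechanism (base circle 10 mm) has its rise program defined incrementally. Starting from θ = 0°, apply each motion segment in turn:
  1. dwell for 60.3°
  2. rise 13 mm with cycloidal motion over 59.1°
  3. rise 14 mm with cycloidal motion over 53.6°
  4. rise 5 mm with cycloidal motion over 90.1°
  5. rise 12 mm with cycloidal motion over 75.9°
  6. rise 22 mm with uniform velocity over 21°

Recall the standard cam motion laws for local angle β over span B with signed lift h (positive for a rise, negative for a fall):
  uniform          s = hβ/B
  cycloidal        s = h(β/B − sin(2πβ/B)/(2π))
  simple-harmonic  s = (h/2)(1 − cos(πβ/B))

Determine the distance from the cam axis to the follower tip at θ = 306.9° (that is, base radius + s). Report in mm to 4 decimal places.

seg 1 [0°–60.3°] dwell: s stays 0.0000
seg 2 [60.3°–119.4°] cycloidal, h=13: full span → s += 13 → s = 13.0000
seg 3 [119.4°–173°] cycloidal, h=14: full span → s += 14 → s = 27.0000
seg 4 [173°–263.1°] cycloidal, h=5: full span → s += 5 → s = 32.0000
seg 5 [263.1°–339°] cycloidal, h=12: θ=306.9° here. β=43.8, B=75.9. 12·(0.5771 − sin(2π·0.5771)/(2π)) = 7.8141 → s = 39.8141
radial distance = base radius + s = 10 + 39.8141 = 49.8141

49.8141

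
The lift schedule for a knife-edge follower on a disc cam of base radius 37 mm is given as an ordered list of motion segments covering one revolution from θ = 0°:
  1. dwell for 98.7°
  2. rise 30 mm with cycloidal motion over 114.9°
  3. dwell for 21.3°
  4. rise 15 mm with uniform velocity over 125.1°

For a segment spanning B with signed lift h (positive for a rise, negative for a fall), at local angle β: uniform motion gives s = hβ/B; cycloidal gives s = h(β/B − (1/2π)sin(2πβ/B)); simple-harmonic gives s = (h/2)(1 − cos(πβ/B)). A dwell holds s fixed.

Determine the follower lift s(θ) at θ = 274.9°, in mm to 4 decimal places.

seg 1 [0°–98.7°] dwell: s stays 0.0000
seg 2 [98.7°–213.6°] cycloidal, h=30: full span → s += 30 → s = 30.0000
seg 3 [213.6°–234.9°] dwell: s stays 30.0000
seg 4 [234.9°–360°] uniform, h=15: θ=274.9° here. β=40, B=125.1. 15·40/125.1 = 4.7962 → s = 34.7962

34.7962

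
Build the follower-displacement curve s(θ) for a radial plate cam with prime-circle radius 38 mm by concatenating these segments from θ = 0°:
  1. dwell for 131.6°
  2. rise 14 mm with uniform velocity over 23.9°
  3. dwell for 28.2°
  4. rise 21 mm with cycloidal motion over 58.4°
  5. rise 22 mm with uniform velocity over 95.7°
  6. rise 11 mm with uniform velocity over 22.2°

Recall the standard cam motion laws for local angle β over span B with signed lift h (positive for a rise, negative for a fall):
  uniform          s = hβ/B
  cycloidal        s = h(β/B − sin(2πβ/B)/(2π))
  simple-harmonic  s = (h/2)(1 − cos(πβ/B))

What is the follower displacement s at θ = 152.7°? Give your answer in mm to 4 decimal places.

seg 1 [0°–131.6°] dwell: s stays 0.0000
seg 2 [131.6°–155.5°] uniform, h=14: θ=152.7° here. β=21.1, B=23.9. 14·21.1/23.9 = 12.3598 → s = 12.3598

12.3598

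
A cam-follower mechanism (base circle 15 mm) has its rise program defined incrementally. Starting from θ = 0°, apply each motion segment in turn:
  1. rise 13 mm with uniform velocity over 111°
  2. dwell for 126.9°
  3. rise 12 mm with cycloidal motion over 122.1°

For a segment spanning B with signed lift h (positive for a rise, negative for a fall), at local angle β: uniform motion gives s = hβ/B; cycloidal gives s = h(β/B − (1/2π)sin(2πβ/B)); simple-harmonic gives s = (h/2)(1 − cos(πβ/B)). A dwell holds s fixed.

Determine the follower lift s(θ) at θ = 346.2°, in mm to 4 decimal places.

seg 1 [0°–111°] uniform, h=13: full span → s += 13 → s = 13.0000
seg 2 [111°–237.9°] dwell: s stays 13.0000
seg 3 [237.9°–360°] cycloidal, h=12: θ=346.2° here. β=108.3, B=122.1. 12·(0.8870 − sin(2π·0.8870)/(2π)) = 11.8888 → s = 24.8888

24.8888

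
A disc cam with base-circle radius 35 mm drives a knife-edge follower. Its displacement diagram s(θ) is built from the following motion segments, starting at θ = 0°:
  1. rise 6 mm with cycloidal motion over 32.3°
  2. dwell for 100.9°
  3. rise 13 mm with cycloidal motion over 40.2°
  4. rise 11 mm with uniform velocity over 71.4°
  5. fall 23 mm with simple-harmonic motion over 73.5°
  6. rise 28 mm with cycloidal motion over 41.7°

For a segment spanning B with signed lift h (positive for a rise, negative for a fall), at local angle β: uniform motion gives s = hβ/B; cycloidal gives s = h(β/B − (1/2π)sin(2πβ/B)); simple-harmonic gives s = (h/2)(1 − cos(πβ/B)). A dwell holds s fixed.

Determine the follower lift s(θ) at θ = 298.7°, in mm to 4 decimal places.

seg 1 [0°–32.3°] cycloidal, h=6: full span → s += 6 → s = 6.0000
seg 2 [32.3°–133.2°] dwell: s stays 6.0000
seg 3 [133.2°–173.4°] cycloidal, h=13: full span → s += 13 → s = 19.0000
seg 4 [173.4°–244.8°] uniform, h=11: full span → s += 11 → s = 30.0000
seg 5 [244.8°–318.3°] simple-harmonic, h=-23: θ=298.7° here. β=53.9, B=73.5. -23/2·(1 − cos(π·0.7333)) = -19.1950 → s = 10.8050

10.8050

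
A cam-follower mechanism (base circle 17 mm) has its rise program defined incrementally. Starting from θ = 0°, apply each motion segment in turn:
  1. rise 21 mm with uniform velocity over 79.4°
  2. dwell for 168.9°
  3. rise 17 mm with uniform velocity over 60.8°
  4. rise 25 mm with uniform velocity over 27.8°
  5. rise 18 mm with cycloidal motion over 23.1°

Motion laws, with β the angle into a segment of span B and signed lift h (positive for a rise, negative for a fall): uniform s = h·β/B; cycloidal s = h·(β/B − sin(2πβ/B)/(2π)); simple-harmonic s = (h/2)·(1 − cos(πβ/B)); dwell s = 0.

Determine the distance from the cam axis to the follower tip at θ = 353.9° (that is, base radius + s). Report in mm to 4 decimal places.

seg 1 [0°–79.4°] uniform, h=21: full span → s += 21 → s = 21.0000
seg 2 [79.4°–248.3°] dwell: s stays 21.0000
seg 3 [248.3°–309.1°] uniform, h=17: full span → s += 17 → s = 38.0000
seg 4 [309.1°–336.9°] uniform, h=25: full span → s += 25 → s = 63.0000
seg 5 [336.9°–360°] cycloidal, h=18: θ=353.9° here. β=17, B=23.1. 18·(0.7359 − sin(2π·0.7359)/(2π)) = 16.1004 → s = 79.1004
radial distance = base radius + s = 17 + 79.1004 = 96.1004

96.1004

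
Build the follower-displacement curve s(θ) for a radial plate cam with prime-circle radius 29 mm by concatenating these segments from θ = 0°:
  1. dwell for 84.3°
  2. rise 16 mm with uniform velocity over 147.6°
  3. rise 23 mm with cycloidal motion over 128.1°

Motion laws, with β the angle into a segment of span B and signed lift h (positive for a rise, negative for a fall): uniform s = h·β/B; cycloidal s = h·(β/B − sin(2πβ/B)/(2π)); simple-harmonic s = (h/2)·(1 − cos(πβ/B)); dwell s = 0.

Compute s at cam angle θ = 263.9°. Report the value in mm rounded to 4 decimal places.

seg 1 [0°–84.3°] dwell: s stays 0.0000
seg 2 [84.3°–231.9°] uniform, h=16: full span → s += 16 → s = 16.0000
seg 3 [231.9°–360°] cycloidal, h=23: θ=263.9° here. β=32, B=128.1. 23·(0.2498 − sin(2π·0.2498)/(2π)) = 2.0850 → s = 18.0850

18.0850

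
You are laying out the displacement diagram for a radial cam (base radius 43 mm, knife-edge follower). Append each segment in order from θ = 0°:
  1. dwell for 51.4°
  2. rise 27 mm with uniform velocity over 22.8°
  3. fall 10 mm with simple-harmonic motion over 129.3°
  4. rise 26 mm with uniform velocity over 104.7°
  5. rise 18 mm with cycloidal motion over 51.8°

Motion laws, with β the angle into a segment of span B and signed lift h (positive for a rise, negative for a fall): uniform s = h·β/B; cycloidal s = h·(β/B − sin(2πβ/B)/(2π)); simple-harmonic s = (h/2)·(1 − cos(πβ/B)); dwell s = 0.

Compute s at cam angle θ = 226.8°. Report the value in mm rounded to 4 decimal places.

seg 1 [0°–51.4°] dwell: s stays 0.0000
seg 2 [51.4°–74.2°] uniform, h=27: full span → s += 27 → s = 27.0000
seg 3 [74.2°–203.5°] simple-harmonic, h=-10: full span → s += -10 → s = 17.0000
seg 4 [203.5°–308.2°] uniform, h=26: θ=226.8° here. β=23.3, B=104.7. 26·23.3/104.7 = 5.7861 → s = 22.7861

22.7861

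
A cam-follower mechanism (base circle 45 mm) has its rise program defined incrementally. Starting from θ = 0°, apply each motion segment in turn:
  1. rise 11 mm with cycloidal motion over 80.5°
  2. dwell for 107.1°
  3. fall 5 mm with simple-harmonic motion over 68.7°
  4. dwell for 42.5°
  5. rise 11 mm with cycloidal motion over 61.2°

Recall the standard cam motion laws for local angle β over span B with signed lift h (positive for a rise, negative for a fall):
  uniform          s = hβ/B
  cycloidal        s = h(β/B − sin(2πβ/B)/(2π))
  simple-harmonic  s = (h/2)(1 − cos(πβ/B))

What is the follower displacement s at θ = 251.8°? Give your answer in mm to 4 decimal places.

seg 1 [0°–80.5°] cycloidal, h=11: full span → s += 11 → s = 11.0000
seg 2 [80.5°–187.6°] dwell: s stays 11.0000
seg 3 [187.6°–256.3°] simple-harmonic, h=-5: θ=251.8° here. β=64.2, B=68.7. -5/2·(1 − cos(π·0.9345)) = -4.9473 → s = 6.0527

6.0527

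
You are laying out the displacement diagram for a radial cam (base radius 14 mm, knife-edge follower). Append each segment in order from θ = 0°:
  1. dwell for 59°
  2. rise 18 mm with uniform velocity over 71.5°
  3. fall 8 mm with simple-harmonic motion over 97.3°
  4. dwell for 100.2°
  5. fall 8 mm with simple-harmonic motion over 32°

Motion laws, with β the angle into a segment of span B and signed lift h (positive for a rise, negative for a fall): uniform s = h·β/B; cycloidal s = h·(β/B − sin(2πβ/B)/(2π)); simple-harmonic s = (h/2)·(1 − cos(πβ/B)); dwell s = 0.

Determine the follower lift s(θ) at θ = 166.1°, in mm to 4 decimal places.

seg 1 [0°–59°] dwell: s stays 0.0000
seg 2 [59°–130.5°] uniform, h=18: full span → s += 18 → s = 18.0000
seg 3 [130.5°–227.8°] simple-harmonic, h=-8: θ=166.1° here. β=35.6, B=97.3. -8/2·(1 − cos(π·0.3659)) = -2.3640 → s = 15.6360

15.6360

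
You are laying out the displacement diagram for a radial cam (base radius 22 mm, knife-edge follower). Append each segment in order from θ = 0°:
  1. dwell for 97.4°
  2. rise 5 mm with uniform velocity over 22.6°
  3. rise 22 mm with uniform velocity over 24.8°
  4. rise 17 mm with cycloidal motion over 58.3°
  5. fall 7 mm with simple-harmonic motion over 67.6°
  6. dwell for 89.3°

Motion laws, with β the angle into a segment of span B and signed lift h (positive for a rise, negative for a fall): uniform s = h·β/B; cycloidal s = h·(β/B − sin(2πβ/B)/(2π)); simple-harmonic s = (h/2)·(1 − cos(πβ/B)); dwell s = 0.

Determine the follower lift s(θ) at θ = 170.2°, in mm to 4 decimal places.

seg 1 [0°–97.4°] dwell: s stays 0.0000
seg 2 [97.4°–120°] uniform, h=5: full span → s += 5 → s = 5.0000
seg 3 [120°–144.8°] uniform, h=22: full span → s += 22 → s = 27.0000
seg 4 [144.8°–203.1°] cycloidal, h=17: θ=170.2° here. β=25.4, B=58.3. 17·(0.4357 − sin(2π·0.4357)/(2π)) = 6.3426 → s = 33.3426

33.3426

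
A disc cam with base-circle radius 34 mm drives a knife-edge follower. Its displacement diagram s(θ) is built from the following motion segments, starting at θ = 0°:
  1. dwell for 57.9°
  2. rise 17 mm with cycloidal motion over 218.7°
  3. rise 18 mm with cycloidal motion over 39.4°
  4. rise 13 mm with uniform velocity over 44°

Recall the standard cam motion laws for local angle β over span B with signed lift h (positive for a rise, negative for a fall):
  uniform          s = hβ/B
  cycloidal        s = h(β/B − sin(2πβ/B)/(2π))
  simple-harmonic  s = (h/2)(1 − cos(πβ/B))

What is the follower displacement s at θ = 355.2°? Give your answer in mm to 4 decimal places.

seg 1 [0°–57.9°] dwell: s stays 0.0000
seg 2 [57.9°–276.6°] cycloidal, h=17: full span → s += 17 → s = 17.0000
seg 3 [276.6°–316°] cycloidal, h=18: full span → s += 18 → s = 35.0000
seg 4 [316°–360°] uniform, h=13: θ=355.2° here. β=39.2, B=44. 13·39.2/44 = 11.5818 → s = 46.5818

46.5818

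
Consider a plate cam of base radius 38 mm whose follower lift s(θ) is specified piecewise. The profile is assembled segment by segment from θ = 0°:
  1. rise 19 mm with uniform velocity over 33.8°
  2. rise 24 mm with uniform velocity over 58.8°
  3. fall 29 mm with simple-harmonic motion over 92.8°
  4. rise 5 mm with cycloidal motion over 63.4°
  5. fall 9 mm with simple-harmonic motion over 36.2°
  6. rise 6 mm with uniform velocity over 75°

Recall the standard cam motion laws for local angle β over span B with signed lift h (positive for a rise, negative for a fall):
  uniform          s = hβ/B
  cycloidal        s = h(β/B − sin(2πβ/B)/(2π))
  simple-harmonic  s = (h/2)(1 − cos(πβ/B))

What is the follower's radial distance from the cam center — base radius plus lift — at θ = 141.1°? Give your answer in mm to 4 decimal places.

seg 1 [0°–33.8°] uniform, h=19: full span → s += 19 → s = 19.0000
seg 2 [33.8°–92.6°] uniform, h=24: full span → s += 24 → s = 43.0000
seg 3 [92.6°–185.4°] simple-harmonic, h=-29: θ=141.1° here. β=48.5, B=92.8. -29/2·(1 − cos(π·0.5226)) = -15.5300 → s = 27.4700
radial distance = base radius + s = 38 + 27.4700 = 65.4700

65.4700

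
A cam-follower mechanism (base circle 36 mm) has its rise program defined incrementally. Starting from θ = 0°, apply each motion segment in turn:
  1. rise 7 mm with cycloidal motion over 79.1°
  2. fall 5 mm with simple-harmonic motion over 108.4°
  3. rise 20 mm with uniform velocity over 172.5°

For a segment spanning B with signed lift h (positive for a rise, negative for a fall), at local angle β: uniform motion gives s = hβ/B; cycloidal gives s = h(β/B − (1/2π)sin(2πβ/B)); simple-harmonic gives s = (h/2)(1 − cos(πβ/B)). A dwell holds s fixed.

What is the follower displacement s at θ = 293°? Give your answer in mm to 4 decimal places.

seg 1 [0°–79.1°] cycloidal, h=7: full span → s += 7 → s = 7.0000
seg 2 [79.1°–187.5°] simple-harmonic, h=-5: full span → s += -5 → s = 2.0000
seg 3 [187.5°–360°] uniform, h=20: θ=293° here. β=105.5, B=172.5. 20·105.5/172.5 = 12.2319 → s = 14.2319

14.2319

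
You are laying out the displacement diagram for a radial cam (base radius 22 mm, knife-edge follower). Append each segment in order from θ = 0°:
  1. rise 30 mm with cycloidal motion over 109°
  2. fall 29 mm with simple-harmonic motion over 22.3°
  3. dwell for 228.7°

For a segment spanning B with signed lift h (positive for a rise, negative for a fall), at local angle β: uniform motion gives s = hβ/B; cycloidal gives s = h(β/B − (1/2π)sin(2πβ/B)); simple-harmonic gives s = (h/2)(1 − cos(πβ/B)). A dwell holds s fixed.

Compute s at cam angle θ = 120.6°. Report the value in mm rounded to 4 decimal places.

seg 1 [0°–109°] cycloidal, h=30: full span → s += 30 → s = 30.0000
seg 2 [109°–131.3°] simple-harmonic, h=-29: θ=120.6° here. β=11.6, B=22.3. -29/2·(1 − cos(π·0.5202)) = -15.4186 → s = 14.5814

14.5814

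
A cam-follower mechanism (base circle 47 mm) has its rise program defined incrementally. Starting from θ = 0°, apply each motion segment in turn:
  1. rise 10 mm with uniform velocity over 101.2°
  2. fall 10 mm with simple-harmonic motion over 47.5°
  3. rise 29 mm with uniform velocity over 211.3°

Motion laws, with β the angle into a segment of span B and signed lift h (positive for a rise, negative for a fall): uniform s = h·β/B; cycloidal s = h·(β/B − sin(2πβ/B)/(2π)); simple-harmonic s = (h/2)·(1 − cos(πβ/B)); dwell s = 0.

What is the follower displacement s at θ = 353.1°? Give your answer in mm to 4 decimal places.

seg 1 [0°–101.2°] uniform, h=10: full span → s += 10 → s = 10.0000
seg 2 [101.2°–148.7°] simple-harmonic, h=-10: full span → s += -10 → s = 0.0000
seg 3 [148.7°–360°] uniform, h=29: θ=353.1° here. β=204.4, B=211.3. 29·204.4/211.3 = 28.0530 → s = 28.0530

28.0530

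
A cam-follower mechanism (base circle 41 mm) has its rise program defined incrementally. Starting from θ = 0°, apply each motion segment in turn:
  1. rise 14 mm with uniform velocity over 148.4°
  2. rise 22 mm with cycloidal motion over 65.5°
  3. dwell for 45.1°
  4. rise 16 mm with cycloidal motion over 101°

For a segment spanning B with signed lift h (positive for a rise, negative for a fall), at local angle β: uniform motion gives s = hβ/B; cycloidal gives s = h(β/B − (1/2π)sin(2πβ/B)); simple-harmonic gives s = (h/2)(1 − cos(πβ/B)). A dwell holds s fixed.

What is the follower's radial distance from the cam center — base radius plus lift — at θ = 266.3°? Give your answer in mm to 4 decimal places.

seg 1 [0°–148.4°] uniform, h=14: full span → s += 14 → s = 14.0000
seg 2 [148.4°–213.9°] cycloidal, h=22: full span → s += 22 → s = 36.0000
seg 3 [213.9°–259°] dwell: s stays 36.0000
seg 4 [259°–360°] cycloidal, h=16: θ=266.3° here. β=7.3, B=101. 16·(0.0723 − sin(2π·0.0723)/(2π)) = 0.0393 → s = 36.0393
radial distance = base radius + s = 41 + 36.0393 = 77.0393

77.0393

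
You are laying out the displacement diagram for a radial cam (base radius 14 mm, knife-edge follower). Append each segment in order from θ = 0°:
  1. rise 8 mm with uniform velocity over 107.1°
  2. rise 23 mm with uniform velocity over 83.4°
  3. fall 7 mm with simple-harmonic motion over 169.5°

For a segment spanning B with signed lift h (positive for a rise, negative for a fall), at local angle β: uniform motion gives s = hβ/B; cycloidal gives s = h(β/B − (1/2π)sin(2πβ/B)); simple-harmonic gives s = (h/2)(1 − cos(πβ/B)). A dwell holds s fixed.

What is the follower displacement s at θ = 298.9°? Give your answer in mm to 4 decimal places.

seg 1 [0°–107.1°] uniform, h=8: full span → s += 8 → s = 8.0000
seg 2 [107.1°–190.5°] uniform, h=23: full span → s += 23 → s = 31.0000
seg 3 [190.5°–360°] simple-harmonic, h=-7: θ=298.9° here. β=108.4, B=169.5. -7/2·(1 − cos(π·0.6395)) = -4.9855 → s = 26.0145

26.0145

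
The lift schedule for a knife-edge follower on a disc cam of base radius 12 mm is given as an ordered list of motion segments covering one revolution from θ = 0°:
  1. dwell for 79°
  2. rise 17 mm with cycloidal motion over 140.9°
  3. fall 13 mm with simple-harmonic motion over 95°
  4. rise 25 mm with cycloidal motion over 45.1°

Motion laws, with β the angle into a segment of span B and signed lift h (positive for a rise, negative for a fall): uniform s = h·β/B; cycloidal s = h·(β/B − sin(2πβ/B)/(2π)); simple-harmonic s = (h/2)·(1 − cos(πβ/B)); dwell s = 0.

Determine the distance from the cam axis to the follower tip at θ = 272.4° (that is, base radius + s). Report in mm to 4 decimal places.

seg 1 [0°–79°] dwell: s stays 0.0000
seg 2 [79°–219.9°] cycloidal, h=17: full span → s += 17 → s = 17.0000
seg 3 [219.9°–314.9°] simple-harmonic, h=-13: θ=272.4° here. β=52.5, B=95. -13/2·(1 − cos(π·0.5526)) = -7.5699 → s = 9.4301
radial distance = base radius + s = 12 + 9.4301 = 21.4301

21.4301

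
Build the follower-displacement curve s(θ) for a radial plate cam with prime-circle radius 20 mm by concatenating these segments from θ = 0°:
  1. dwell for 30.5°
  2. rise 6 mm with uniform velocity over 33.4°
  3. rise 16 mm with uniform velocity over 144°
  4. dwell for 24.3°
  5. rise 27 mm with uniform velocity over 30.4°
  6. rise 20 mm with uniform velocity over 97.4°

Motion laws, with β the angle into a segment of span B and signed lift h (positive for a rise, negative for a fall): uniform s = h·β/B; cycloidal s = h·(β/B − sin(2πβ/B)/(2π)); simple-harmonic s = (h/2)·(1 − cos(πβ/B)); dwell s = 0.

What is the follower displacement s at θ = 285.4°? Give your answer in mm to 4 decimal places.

seg 1 [0°–30.5°] dwell: s stays 0.0000
seg 2 [30.5°–63.9°] uniform, h=6: full span → s += 6 → s = 6.0000
seg 3 [63.9°–207.9°] uniform, h=16: full span → s += 16 → s = 22.0000
seg 4 [207.9°–232.2°] dwell: s stays 22.0000
seg 5 [232.2°–262.6°] uniform, h=27: full span → s += 27 → s = 49.0000
seg 6 [262.6°–360°] uniform, h=20: θ=285.4° here. β=22.8, B=97.4. 20·22.8/97.4 = 4.6817 → s = 53.6817

53.6817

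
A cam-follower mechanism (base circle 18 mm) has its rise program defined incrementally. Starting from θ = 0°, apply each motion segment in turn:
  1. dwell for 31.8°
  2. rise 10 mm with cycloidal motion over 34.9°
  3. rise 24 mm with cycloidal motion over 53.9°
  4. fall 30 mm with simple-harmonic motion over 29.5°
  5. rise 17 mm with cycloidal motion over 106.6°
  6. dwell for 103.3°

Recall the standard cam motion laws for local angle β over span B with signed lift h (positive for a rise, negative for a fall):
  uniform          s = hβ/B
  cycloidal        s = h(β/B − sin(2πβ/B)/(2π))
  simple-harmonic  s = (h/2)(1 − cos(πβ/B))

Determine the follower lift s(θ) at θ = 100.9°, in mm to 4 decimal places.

seg 1 [0°–31.8°] dwell: s stays 0.0000
seg 2 [31.8°–66.7°] cycloidal, h=10: full span → s += 10 → s = 10.0000
seg 3 [66.7°–120.6°] cycloidal, h=24: θ=100.9° here. β=34.2, B=53.9. 24·(0.6345 − sin(2π·0.6345)/(2π)) = 18.0856 → s = 28.0856

28.0856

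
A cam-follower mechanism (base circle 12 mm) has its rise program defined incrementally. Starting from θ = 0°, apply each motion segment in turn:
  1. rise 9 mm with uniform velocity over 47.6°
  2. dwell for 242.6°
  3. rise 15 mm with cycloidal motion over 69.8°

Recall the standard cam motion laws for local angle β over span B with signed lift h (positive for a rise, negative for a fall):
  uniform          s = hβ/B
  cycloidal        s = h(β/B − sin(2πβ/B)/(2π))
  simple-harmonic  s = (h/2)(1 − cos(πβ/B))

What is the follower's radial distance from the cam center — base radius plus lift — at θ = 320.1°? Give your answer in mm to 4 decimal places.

seg 1 [0°–47.6°] uniform, h=9: full span → s += 9 → s = 9.0000
seg 2 [47.6°–290.2°] dwell: s stays 9.0000
seg 3 [290.2°–360°] cycloidal, h=15: θ=320.1° here. β=29.9, B=69.8. 15·(0.4284 − sin(2π·0.4284)/(2π)) = 5.3869 → s = 14.3869
radial distance = base radius + s = 12 + 14.3869 = 26.3869

26.3869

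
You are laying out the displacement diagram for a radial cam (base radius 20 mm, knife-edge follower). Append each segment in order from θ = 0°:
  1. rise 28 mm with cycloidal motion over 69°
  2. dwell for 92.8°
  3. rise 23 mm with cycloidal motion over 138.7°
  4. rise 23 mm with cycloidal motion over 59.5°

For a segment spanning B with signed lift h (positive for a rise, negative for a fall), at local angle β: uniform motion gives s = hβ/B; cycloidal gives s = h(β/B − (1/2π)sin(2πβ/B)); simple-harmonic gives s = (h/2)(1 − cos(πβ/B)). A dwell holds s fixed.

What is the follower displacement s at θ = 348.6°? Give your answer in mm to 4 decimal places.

seg 1 [0°–69°] cycloidal, h=28: full span → s += 28 → s = 28.0000
seg 2 [69°–161.8°] dwell: s stays 28.0000
seg 3 [161.8°–300.5°] cycloidal, h=23: full span → s += 23 → s = 51.0000
seg 4 [300.5°–360°] cycloidal, h=23: θ=348.6° here. β=48.1, B=59.5. 23·(0.8084 − sin(2π·0.8084)/(2π)) = 22.0101 → s = 73.0101

73.0101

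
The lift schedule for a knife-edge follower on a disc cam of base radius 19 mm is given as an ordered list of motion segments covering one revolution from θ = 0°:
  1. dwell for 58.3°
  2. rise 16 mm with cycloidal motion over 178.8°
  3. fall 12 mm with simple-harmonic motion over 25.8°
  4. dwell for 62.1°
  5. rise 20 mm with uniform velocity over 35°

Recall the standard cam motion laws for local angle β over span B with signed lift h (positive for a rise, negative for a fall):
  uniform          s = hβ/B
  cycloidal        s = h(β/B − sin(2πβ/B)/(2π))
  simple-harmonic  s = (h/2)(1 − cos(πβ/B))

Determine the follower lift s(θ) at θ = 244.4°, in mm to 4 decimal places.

seg 1 [0°–58.3°] dwell: s stays 0.0000
seg 2 [58.3°–237.1°] cycloidal, h=16: full span → s += 16 → s = 16.0000
seg 3 [237.1°–262.9°] simple-harmonic, h=-12: θ=244.4° here. β=7.3, B=25.8. -12/2·(1 − cos(π·0.2829)) = -2.2184 → s = 13.7816

13.7816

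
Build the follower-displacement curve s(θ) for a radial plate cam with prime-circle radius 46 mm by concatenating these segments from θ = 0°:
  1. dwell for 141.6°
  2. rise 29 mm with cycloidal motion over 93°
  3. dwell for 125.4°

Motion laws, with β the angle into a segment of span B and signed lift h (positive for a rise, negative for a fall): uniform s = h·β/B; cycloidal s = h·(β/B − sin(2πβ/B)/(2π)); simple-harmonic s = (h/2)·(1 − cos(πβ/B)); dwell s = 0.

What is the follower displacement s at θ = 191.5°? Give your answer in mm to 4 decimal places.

seg 1 [0°–141.6°] dwell: s stays 0.0000
seg 2 [141.6°–234.6°] cycloidal, h=29: θ=191.5° here. β=49.9, B=93. 29·(0.5366 − sin(2π·0.5366)/(2π)) = 16.6111 → s = 16.6111

16.6111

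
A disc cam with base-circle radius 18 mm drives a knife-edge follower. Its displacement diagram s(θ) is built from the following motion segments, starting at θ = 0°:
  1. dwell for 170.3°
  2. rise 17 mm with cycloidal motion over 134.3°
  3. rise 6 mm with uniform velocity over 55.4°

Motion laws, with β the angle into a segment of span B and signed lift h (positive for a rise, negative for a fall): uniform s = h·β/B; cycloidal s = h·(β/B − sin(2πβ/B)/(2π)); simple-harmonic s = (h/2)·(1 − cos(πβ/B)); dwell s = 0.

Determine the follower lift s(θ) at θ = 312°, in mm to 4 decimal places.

seg 1 [0°–170.3°] dwell: s stays 0.0000
seg 2 [170.3°–304.6°] cycloidal, h=17: full span → s += 17 → s = 17.0000
seg 3 [304.6°–360°] uniform, h=6: θ=312° here. β=7.4, B=55.4. 6·7.4/55.4 = 0.8014 → s = 17.8014

17.8014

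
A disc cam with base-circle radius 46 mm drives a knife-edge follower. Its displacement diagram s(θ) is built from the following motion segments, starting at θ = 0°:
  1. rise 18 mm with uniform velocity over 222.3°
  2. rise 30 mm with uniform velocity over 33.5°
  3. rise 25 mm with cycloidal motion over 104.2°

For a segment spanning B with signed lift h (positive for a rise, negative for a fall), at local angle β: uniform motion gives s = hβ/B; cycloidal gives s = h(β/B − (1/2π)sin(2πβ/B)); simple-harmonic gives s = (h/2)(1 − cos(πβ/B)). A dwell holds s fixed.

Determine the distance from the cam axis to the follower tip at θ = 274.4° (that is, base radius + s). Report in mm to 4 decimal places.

seg 1 [0°–222.3°] uniform, h=18: full span → s += 18 → s = 18.0000
seg 2 [222.3°–255.8°] uniform, h=30: full span → s += 30 → s = 48.0000
seg 3 [255.8°–360°] cycloidal, h=25: θ=274.4° here. β=18.6, B=104.2. 25·(0.1785 − sin(2π·0.1785)/(2π)) = 0.8785 → s = 48.8785
radial distance = base radius + s = 46 + 48.8785 = 94.8785

94.8785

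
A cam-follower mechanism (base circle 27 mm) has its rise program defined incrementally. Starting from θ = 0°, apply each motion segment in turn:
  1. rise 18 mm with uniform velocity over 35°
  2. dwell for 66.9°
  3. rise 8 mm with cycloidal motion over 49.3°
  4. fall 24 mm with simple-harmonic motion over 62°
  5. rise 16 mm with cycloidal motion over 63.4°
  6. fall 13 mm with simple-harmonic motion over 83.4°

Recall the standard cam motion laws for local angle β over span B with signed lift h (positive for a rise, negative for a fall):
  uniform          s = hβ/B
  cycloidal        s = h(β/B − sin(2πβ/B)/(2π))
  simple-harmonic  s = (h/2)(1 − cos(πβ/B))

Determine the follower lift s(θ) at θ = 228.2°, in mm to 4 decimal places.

seg 1 [0°–35°] uniform, h=18: full span → s += 18 → s = 18.0000
seg 2 [35°–101.9°] dwell: s stays 18.0000
seg 3 [101.9°–151.2°] cycloidal, h=8: full span → s += 8 → s = 26.0000
seg 4 [151.2°–213.2°] simple-harmonic, h=-24: full span → s += -24 → s = 2.0000
seg 5 [213.2°–276.6°] cycloidal, h=16: θ=228.2° here. β=15, B=63.4. 16·(0.2366 − sin(2π·0.2366)/(2π)) = 1.2480 → s = 3.2480

3.2480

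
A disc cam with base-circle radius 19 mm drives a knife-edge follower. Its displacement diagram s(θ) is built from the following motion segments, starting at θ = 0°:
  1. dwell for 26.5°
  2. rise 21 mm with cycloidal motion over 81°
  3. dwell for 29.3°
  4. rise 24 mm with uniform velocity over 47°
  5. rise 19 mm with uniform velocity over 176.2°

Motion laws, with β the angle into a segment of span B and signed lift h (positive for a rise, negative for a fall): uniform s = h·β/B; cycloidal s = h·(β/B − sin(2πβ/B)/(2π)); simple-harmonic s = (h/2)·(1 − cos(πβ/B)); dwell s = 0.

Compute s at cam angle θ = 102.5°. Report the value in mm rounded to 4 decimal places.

seg 1 [0°–26.5°] dwell: s stays 0.0000
seg 2 [26.5°–107.5°] cycloidal, h=21: θ=102.5° here. β=76, B=81. 21·(0.9383 − sin(2π·0.9383)/(2π)) = 20.9677 → s = 20.9677

20.9677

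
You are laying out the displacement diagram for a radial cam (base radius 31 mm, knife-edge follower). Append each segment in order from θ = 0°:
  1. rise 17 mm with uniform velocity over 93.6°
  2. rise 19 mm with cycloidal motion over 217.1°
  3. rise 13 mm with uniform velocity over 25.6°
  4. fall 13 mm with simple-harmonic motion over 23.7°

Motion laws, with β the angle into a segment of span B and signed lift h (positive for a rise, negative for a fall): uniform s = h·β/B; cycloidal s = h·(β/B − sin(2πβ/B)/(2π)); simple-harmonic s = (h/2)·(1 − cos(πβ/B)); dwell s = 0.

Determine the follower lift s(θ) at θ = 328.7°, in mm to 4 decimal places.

seg 1 [0°–93.6°] uniform, h=17: full span → s += 17 → s = 17.0000
seg 2 [93.6°–310.7°] cycloidal, h=19: full span → s += 19 → s = 36.0000
seg 3 [310.7°–336.3°] uniform, h=13: θ=328.7° here. β=18, B=25.6. 13·18/25.6 = 9.1406 → s = 45.1406

45.1406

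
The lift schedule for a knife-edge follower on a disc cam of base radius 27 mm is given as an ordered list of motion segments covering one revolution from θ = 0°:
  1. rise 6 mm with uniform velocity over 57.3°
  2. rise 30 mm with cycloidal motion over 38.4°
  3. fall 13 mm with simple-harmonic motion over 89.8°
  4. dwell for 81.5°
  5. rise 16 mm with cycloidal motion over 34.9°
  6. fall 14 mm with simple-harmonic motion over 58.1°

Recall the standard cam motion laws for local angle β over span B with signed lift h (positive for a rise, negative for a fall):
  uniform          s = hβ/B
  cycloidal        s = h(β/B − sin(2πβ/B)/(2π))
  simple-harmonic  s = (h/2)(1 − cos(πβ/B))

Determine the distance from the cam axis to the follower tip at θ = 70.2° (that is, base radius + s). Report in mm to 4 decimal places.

seg 1 [0°–57.3°] uniform, h=6: full span → s += 6 → s = 6.0000
seg 2 [57.3°–95.7°] cycloidal, h=30: θ=70.2° here. β=12.9, B=38.4. 30·(0.3359 − sin(2π·0.3359)/(2π)) = 5.9828 → s = 11.9828
radial distance = base radius + s = 27 + 11.9828 = 38.9828

38.9828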